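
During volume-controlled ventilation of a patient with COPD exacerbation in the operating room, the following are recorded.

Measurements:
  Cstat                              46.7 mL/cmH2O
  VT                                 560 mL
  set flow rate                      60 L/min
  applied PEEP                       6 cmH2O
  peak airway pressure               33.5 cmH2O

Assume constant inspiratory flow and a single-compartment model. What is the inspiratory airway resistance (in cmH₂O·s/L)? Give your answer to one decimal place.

15.5

Flow: 60 L/min ÷ 60 = 1 L/s.
Equation of motion (constant flow): PIP = Vt/C + R·V̇ + PEEP.
R·V̇ = PIP − Vt/C − PEEP = 33.5 − 560/46.7 − 6 = 33.5 − 11.991 − 6 = 15.509 cmH2O.
R = 15.509 / 1 = 15.509 cmH2O·s/L.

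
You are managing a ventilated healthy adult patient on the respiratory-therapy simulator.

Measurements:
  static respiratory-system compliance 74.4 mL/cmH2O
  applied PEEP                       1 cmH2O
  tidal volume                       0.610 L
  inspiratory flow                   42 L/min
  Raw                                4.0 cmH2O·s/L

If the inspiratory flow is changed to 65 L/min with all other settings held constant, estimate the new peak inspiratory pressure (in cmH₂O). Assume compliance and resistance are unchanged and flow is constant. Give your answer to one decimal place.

Flow: 42 L/min ÷ 60 = 0.7 L/s.
New flow: 65 L/min ÷ 60 = 1.0833 L/s.
PIP = Vt/C + R·V̇ + PEEP (constant-flow equation of motion).
Only the resistive term changes: ΔPIP = R × ΔV̇ = 4.0 × (1.0833 − 0.7) = 4.0 × 0.3833 = 1.533 cmH2O.
Original PIP = 610/74.4 + 4.0×0.7 + 1 = 11.999 cmH2O; new PIP = 11.999 + (1.533) = 13.532 cmH2O.

13.5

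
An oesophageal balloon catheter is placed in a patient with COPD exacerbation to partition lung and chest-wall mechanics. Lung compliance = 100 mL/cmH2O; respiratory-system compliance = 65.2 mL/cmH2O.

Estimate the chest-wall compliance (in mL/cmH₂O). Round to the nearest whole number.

1/Ccw = 1/Crs − 1/CL.
1/Ccw = 1/65.2 − 1/100 = 0.005337.
Ccw = 187.37 mL/cmH2O.

187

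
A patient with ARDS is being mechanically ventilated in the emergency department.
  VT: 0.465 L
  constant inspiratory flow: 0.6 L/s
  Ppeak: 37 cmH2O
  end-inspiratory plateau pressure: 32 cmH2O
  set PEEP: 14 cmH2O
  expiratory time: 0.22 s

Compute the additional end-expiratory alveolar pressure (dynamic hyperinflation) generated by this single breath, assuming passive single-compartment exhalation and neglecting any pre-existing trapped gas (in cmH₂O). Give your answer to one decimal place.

R = (PIP − Pplat)/V̇ = (37 − 32) / 0.6 = 5.0/0.6 = 8.333 cmH2O·s/L.
C = Vt/(Pplat − PEEP) = 465.0 / (32 − 14) = 465.0/18.0 = 25.833 mL/cmH2O.
τ = R × C = 8.333 × 0.02583 L/cmH2O = 0.2152 s.
Fraction remaining = e^(−Te/τ) = e^(−0.22/0.2152) = 0.3598; trapped volume = 465.0 × 0.3598 = 167.31 mL.
Additional alveolar pressure from trapping ≈ V_trapped / C = 167.31 / 25.833 = 6.477 cmH2O.

6.5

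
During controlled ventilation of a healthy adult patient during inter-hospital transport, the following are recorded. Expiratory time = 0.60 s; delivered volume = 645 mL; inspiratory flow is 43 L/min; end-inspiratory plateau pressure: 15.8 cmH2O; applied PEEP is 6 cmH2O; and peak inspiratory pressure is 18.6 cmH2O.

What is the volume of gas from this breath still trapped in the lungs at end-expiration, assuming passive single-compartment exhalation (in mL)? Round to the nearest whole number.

Flow: 43 L/min ÷ 60 = 0.7167 L/s.
R = (PIP − Pplat)/V̇ = (18.6 − 15.8) / 0.7167 = 2.8/0.7167 = 3.907 cmH2O·s/L.
C = Vt/(Pplat − PEEP) = 645.0 / (15.8 − 6) = 645.0/9.8 = 65.816 mL/cmH2O.
τ = R × C = 3.907 × 0.06582 L/cmH2O = 0.2572 s.
Fraction remaining = e^(−Te/τ) = e^(−0.60/0.2572) = 0.09702.
Trapped volume = 645.0 × 0.09702 = 62.578 mL.

63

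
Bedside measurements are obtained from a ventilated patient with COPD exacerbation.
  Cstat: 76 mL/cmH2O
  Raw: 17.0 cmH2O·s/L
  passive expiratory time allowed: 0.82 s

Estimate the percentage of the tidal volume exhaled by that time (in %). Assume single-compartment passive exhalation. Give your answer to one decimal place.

τ = R × C = 17.0 × 76 mL/cmH2O = 17.0 × 0.076 L/cmH2O = 1.292 s.
Passive exhalation: V(t)/V₀ = e^(−t/τ) = e^(−0.82/1.292) = 0.5301.
Fraction exhaled = 1 − 0.5301 = 0.4699 → 46.99%.

47.0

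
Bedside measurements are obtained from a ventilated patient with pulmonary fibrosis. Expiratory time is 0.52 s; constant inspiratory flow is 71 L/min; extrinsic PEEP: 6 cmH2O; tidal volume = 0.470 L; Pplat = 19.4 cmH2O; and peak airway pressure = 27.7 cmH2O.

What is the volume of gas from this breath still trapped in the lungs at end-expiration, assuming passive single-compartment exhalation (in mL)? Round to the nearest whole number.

Flow: 71 L/min ÷ 60 = 1.1833 L/s.
R = (PIP − Pplat)/V̇ = (27.7 − 19.4) / 1.1833 = 8.3/1.1833 = 7.014 cmH2O·s/L.
C = Vt/(Pplat − PEEP) = 470.0 / (19.4 − 6) = 470.0/13.4 = 35.075 mL/cmH2O.
τ = R × C = 7.014 × 0.03508 L/cmH2O = 0.2461 s.
Fraction remaining = e^(−Te/τ) = e^(−0.52/0.2461) = 0.1209.
Trapped volume = 470.0 × 0.1209 = 56.823 mL.

57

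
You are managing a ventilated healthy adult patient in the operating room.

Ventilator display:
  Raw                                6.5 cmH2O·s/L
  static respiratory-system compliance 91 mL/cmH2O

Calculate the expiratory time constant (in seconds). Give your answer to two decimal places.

0.59

τ = R × C = 6.5 × 91 mL/cmH2O = 6.5 × 0.091 L/cmH2O = 0.5915 s.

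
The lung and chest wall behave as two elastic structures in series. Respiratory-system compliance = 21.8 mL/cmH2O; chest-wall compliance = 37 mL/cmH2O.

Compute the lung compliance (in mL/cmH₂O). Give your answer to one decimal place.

1/CL = 1/Crs − 1/Ccw.
1/CL = 1/21.8 − 1/37 = 0.01884.
CL = 53.079 mL/cmH2O.

53.1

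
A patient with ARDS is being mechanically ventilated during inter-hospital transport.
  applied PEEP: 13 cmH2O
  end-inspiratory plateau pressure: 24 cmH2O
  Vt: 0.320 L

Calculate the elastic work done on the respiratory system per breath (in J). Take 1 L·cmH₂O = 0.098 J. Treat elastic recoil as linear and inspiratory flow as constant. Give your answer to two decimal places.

0.17

Elastic work ≈ ½ × (Pplat − PEEP) × Vt = 0.5 × (24 − 13) × 0.320 L = 0.5 × 11.0 × 0.320 = 1.76 L·cmH2O.
× 0.098 J/(L·cmH2O) → 0.1725 J.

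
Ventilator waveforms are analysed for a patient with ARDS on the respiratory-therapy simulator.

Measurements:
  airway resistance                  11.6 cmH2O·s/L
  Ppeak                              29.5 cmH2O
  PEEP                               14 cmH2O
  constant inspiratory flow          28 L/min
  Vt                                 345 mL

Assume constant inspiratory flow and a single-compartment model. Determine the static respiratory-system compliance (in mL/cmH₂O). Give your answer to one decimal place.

Flow: 28 L/min ÷ 60 = 0.4667 L/s.
Equation of motion (constant flow): PIP = Vt/C + R·V̇ + PEEP.
Vt/C = PIP − R·V̇ − PEEP = 29.5 − 11.6×0.4667 − 14 = 29.5 − 5.414 − 14 = 10.086 cmH2O.
C = Vt / 10.086 = 345 / 10.086 = 34.206 mL/cmH2O.

34.2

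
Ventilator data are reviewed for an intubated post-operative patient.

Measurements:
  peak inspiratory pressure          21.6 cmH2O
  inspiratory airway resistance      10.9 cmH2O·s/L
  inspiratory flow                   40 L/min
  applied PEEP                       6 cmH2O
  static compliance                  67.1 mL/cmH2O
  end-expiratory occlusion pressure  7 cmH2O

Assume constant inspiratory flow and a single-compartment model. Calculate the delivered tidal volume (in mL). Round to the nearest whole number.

492

Flow: 40 L/min ÷ 60 = 0.6667 L/s.
Total PEEP = 7 cmH2O (set 6 + intrinsic 1); this is the baseline alveolar pressure.
Equation of motion (constant flow): PIP = Vt/C + R·V̇ + PEEP.
Vt/C = PIP − R·V̇ − PEEP = 21.6 − 7.267 − 7 = 7.333 cmH2O.
Vt = C × 7.333 = 67.1 × 7.333 = 492.04 mL.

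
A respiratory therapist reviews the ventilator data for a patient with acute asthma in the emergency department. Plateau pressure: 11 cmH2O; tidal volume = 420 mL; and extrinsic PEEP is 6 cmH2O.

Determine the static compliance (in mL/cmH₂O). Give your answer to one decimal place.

Cstat = Vt / (Pplat − PEEP) = 420 / (11 − 6) = 420 / 5.0 = 84.0 mL/cmH2O.

84.0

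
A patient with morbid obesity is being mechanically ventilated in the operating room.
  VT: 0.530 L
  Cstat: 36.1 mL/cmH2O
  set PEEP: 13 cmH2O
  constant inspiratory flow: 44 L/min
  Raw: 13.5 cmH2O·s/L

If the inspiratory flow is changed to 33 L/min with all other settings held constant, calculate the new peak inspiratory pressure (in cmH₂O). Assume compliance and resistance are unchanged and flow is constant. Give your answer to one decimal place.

Flow: 44 L/min ÷ 60 = 0.7333 L/s.
New flow: 33 L/min ÷ 60 = 0.55 L/s.
PIP = Vt/C + R·V̇ + PEEP (constant-flow equation of motion).
Only the resistive term changes: ΔPIP = R × ΔV̇ = 13.5 × (0.55 − 0.7333) = 13.5 × -0.1833 = -2.475 cmH2O.
Original PIP = 530/36.1 + 13.5×0.7333 + 13 = 37.581 cmH2O; new PIP = 37.581 + (-2.475) = 35.106 cmH2O.

35.1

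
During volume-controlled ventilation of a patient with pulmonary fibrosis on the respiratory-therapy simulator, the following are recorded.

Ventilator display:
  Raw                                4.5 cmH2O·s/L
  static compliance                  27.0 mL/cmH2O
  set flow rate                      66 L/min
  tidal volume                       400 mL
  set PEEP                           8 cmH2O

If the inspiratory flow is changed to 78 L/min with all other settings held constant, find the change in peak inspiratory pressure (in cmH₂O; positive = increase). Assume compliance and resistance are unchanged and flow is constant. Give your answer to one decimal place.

0.9

Flow: 66 L/min ÷ 60 = 1.1 L/s.
New flow: 78 L/min ÷ 60 = 1.3 L/s.
PIP = Vt/C + R·V̇ + PEEP (constant-flow equation of motion).
Only the resistive term changes: ΔPIP = R × ΔV̇ = 4.5 × (1.3 − 1.1) = 4.5 × 0.2 = 0.9 cmH2O.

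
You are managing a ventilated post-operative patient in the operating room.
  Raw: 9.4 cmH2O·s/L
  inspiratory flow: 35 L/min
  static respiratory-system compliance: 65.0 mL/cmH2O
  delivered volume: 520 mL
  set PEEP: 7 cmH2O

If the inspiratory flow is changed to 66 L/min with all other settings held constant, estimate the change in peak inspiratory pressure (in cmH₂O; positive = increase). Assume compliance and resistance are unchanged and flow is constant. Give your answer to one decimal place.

4.9

Flow: 35 L/min ÷ 60 = 0.5833 L/s.
New flow: 66 L/min ÷ 60 = 1.1 L/s.
PIP = Vt/C + R·V̇ + PEEP (constant-flow equation of motion).
Only the resistive term changes: ΔPIP = R × ΔV̇ = 9.4 × (1.1 − 0.5833) = 9.4 × 0.5167 = 4.857 cmH2O.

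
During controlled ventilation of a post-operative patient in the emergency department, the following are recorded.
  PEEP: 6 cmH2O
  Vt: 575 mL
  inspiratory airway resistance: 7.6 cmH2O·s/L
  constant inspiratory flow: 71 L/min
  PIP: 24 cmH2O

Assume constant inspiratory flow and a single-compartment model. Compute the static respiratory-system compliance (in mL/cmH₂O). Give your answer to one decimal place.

63.8

Flow: 71 L/min ÷ 60 = 1.1833 L/s.
Equation of motion (constant flow): PIP = Vt/C + R·V̇ + PEEP.
Vt/C = PIP − R·V̇ − PEEP = 24 − 7.6×1.1833 − 6 = 24 − 8.993 − 6 = 9.007 cmH2O.
C = Vt / 9.007 = 575 / 9.007 = 63.839 mL/cmH2O.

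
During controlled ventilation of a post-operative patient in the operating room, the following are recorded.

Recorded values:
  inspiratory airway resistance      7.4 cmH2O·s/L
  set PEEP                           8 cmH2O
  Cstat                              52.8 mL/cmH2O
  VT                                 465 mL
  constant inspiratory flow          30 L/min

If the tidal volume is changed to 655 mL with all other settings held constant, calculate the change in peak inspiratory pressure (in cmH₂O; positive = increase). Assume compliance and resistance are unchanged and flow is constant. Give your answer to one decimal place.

PIP = Vt/C + R·V̇ + PEEP (constant-flow equation of motion).
Only the elastic term changes: ΔPIP = ΔVt / C = (655 − 465) / 52.8 = 3.598 cmH2O.

3.6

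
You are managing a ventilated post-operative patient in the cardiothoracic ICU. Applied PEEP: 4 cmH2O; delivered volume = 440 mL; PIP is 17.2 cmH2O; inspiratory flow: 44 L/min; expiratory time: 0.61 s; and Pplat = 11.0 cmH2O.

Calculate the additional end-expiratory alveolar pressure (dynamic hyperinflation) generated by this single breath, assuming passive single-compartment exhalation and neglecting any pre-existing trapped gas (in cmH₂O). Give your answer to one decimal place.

Flow: 44 L/min ÷ 60 = 0.7333 L/s.
R = (PIP − Pplat)/V̇ = (17.2 − 11.0) / 0.7333 = 6.2/0.7333 = 8.455 cmH2O·s/L.
C = Vt/(Pplat − PEEP) = 440.0 / (11.0 − 4) = 440.0/7.0 = 62.857 mL/cmH2O.
τ = R × C = 8.455 × 0.06286 L/cmH2O = 0.5315 s.
Fraction remaining = e^(−Te/τ) = e^(−0.61/0.5315) = 0.3174; trapped volume = 440.0 × 0.3174 = 139.66 mL.
Additional alveolar pressure from trapping ≈ V_trapped / C = 139.66 / 62.857 = 2.222 cmH2O.

2.2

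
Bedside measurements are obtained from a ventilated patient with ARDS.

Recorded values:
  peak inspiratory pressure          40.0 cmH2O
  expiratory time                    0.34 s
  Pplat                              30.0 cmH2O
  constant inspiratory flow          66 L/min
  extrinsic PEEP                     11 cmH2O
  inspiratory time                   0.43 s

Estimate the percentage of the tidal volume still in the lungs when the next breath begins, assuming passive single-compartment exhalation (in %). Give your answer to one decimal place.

Flow: 66 L/min ÷ 60 = 1.1 L/s.
Vt = flow × Ti = 1.1 L/s × 0.43 s × 1000 mL/L = 473.0 mL.
R = (PIP − Pplat)/V̇ = (40.0 − 30.0) / 1.1 = 10.0/1.1 = 9.091 cmH2O·s/L.
C = Vt/(Pplat − PEEP) = 473.0 / (30.0 − 11) = 473.0/19.0 = 24.895 mL/cmH2O.
τ = R × C = 9.091 × 0.0249 L/cmH2O = 0.2264 s.
Fraction remaining at end-expiration = e^(−Te/τ) = e^(−0.34/0.2264) = 0.2227 → 22.27%.

22.3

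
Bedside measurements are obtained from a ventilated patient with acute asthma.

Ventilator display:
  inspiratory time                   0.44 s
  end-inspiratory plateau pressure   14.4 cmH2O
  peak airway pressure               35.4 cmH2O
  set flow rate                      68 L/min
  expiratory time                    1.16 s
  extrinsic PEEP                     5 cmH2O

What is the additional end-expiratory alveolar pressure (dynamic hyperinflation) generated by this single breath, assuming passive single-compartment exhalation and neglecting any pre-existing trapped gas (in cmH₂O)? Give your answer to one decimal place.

2.9

Flow: 68 L/min ÷ 60 = 1.1333 L/s.
Vt = flow × Ti = 1.1333 L/s × 0.44 s × 1000 mL/L = 498.65 mL.
R = (PIP − Pplat)/V̇ = (35.4 − 14.4) / 1.1333 = 21.0/1.1333 = 18.53 cmH2O·s/L.
C = Vt/(Pplat − PEEP) = 498.65 / (14.4 − 5) = 498.65/9.4 = 53.048 mL/cmH2O.
τ = R × C = 18.53 × 0.05305 L/cmH2O = 0.983 s.
Fraction remaining = e^(−Te/τ) = e^(−1.16/0.983) = 0.3073; trapped volume = 498.65 × 0.3073 = 153.24 mL.
Additional alveolar pressure from trapping ≈ V_trapped / C = 153.24 / 53.048 = 2.889 cmH2O.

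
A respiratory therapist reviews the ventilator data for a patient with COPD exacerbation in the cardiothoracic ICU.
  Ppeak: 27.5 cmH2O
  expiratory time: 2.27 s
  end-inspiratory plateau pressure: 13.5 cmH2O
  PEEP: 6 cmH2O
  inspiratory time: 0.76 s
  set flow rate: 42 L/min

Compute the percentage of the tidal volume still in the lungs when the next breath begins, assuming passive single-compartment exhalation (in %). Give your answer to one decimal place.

20.2

Flow: 42 L/min ÷ 60 = 0.7 L/s.
Vt = flow × Ti = 0.7 L/s × 0.76 s × 1000 mL/L = 532.0 mL.
R = (PIP − Pplat)/V̇ = (27.5 − 13.5) / 0.7 = 14.0/0.7 = 20.0 cmH2O·s/L.
C = Vt/(Pplat − PEEP) = 532.0 / (13.5 − 6) = 532.0/7.5 = 70.933 mL/cmH2O.
τ = R × C = 20.0 × 0.07093 L/cmH2O = 1.419 s.
Fraction remaining at end-expiration = e^(−Te/τ) = e^(−2.27/1.419) = 0.202 → 20.2%.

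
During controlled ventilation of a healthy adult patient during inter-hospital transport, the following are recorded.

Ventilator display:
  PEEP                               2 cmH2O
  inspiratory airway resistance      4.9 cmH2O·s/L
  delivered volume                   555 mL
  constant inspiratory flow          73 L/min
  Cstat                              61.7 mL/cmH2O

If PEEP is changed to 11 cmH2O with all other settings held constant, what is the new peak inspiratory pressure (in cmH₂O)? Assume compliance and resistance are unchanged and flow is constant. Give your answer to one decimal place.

Flow: 73 L/min ÷ 60 = 1.2167 L/s.
PIP = Vt/C + R·V̇ + PEEP (constant-flow equation of motion).
Only the baseline term changes: ΔPIP = ΔPEEP = 11 − 2 = 9.0 cmH2O.
Original PIP = 555/61.7 + 4.9×1.2167 + 2 = 16.957 cmH2O; new PIP = 16.957 + (9.0) = 25.957 cmH2O.

26.0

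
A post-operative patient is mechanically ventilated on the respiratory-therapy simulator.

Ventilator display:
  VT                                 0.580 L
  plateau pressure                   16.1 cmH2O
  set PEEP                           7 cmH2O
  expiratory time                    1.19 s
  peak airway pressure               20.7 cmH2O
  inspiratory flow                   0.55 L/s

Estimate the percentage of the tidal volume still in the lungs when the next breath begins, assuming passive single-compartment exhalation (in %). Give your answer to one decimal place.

10.7

R = (PIP − Pplat)/V̇ = (20.7 − 16.1) / 0.55 = 4.6/0.55 = 8.364 cmH2O·s/L.
C = Vt/(Pplat − PEEP) = 580.0 / (16.1 − 7) = 580.0/9.1 = 63.736 mL/cmH2O.
τ = R × C = 8.364 × 0.06374 L/cmH2O = 0.5331 s.
Fraction remaining at end-expiration = e^(−Te/τ) = e^(−1.19/0.5331) = 0.1073 → 10.73%.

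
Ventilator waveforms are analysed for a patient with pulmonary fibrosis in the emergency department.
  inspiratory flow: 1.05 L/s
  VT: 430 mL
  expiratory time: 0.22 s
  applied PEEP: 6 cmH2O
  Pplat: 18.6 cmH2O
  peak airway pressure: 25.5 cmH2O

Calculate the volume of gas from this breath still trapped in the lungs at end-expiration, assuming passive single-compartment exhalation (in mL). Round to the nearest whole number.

161

R = (PIP − Pplat)/V̇ = (25.5 − 18.6) / 1.05 = 6.9/1.05 = 6.571 cmH2O·s/L.
C = Vt/(Pplat − PEEP) = 430.0 / (18.6 − 6) = 430.0/12.6 = 34.127 mL/cmH2O.
τ = R × C = 6.571 × 0.03413 L/cmH2O = 0.2243 s.
Fraction remaining = e^(−Te/τ) = e^(−0.22/0.2243) = 0.375.
Trapped volume = 430.0 × 0.375 = 161.25 mL.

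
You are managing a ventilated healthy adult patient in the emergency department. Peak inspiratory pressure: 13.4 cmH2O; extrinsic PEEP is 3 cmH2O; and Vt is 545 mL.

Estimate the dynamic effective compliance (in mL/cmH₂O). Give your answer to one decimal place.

Dynamic compliance = Vt / (PIP − PEEP) = 545 / (13.4 − 3) = 545 / 10.4 = 52.404 mL/cmH2O.

52.4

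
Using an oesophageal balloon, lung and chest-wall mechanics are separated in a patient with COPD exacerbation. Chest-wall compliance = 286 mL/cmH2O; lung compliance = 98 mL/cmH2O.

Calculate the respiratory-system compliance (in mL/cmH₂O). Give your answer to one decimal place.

73.0

Lung and chest wall are elastances in series: 1/Crs = 1/CL + 1/Ccw.
1/Crs = 1/98 + 1/286 = 0.0137.
Crs = 72.993 mL/cmH2O.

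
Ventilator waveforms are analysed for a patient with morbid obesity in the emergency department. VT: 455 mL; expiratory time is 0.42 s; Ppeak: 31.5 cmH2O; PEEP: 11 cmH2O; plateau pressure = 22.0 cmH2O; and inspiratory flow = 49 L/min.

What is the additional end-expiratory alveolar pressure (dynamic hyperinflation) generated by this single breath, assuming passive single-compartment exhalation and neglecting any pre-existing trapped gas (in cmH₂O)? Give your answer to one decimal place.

Flow: 49 L/min ÷ 60 = 0.8167 L/s.
R = (PIP − Pplat)/V̇ = (31.5 − 22.0) / 0.8167 = 9.5/0.8167 = 11.632 cmH2O·s/L.
C = Vt/(Pplat − PEEP) = 455.0 / (22.0 − 11) = 455.0/11.0 = 41.364 mL/cmH2O.
τ = R × C = 11.632 × 0.04136 L/cmH2O = 0.4811 s.
Fraction remaining = e^(−Te/τ) = e^(−0.42/0.4811) = 0.4177; trapped volume = 455.0 × 0.4177 = 190.05 mL.
Additional alveolar pressure from trapping ≈ V_trapped / C = 190.05 / 41.364 = 4.595 cmH2O.

4.6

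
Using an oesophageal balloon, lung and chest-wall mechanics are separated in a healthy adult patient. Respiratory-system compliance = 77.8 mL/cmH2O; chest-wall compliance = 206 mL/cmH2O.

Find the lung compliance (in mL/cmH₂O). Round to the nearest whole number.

1/CL = 1/Crs − 1/Ccw.
1/CL = 1/77.8 − 1/206 = 0.007999.
CL = 125.02 mL/cmH2O.

125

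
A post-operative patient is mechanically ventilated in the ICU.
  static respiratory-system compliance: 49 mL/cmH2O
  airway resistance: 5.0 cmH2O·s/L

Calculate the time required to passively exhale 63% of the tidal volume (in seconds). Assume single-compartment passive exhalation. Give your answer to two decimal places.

0.24

τ = R × C = 5.0 × 49 mL/cmH2O = 5.0 × 0.049 L/cmH2O = 0.245 s.
Exhaled fraction f = 1 − e^(−t/τ) → t = −τ·ln(1 − f) = −0.245·ln(0.37) = 0.2436 s.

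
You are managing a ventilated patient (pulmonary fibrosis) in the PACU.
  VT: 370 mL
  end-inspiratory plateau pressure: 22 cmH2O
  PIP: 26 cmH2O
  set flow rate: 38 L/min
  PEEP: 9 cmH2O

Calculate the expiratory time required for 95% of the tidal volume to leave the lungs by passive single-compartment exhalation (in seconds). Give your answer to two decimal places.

Flow: 38 L/min ÷ 60 = 0.6333 L/s.
R = (PIP − Pplat)/V̇ = (26 − 22) / 0.6333 = 4.0/0.6333 = 6.316 cmH2O·s/L.
C = Vt/(Pplat − PEEP) = 370.0 / (22 − 9) = 370.0/13.0 = 28.462 mL/cmH2O.
τ = R × C = 6.316 × 0.02846 L/cmH2O = 0.1798 s.
t = −τ·ln(1 − 0.95) = −0.1798·ln(0.05) = 0.5386 s.

0.54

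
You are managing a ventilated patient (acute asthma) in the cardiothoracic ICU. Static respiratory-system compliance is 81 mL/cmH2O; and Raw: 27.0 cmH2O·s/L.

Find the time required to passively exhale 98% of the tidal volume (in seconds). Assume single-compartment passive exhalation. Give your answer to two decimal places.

8.56

τ = R × C = 27.0 × 81 mL/cmH2O = 27.0 × 0.081 L/cmH2O = 2.187 s.
Exhaled fraction f = 1 − e^(−t/τ) → t = −τ·ln(1 − f) = −2.187·ln(0.02) = 8.556 s.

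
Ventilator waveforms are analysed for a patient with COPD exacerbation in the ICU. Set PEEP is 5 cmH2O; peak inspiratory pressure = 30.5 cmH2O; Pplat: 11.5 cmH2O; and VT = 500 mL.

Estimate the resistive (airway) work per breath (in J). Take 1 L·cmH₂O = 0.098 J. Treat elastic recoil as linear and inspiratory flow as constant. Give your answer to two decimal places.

0.93

With constant inspiratory flow the resistive pressure is constant at PIP − Pplat = 30.5 − 11.5 = 19.0 cmH2O, so resistive work = 19.0 × 0.500 = 9.5 L·cmH2O.
× 0.098 J/(L·cmH2O) → 0.931 J.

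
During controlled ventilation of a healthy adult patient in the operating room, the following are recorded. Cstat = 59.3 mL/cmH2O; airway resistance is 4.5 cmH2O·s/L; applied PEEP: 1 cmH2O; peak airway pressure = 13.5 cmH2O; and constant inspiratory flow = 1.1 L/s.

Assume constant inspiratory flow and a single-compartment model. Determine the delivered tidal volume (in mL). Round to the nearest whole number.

Equation of motion (constant flow): PIP = Vt/C + R·V̇ + PEEP.
Vt/C = PIP − R·V̇ − PEEP = 13.5 − 4.95 − 1 = 7.55 cmH2O.
Vt = C × 7.55 = 59.3 × 7.55 = 447.72 mL.

448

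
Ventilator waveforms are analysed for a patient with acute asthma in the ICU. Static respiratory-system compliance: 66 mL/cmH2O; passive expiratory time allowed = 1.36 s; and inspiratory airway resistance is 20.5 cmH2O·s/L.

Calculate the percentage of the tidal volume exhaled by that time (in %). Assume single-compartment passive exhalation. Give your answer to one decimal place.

63.4

τ = R × C = 20.5 × 66 mL/cmH2O = 20.5 × 0.066 L/cmH2O = 1.353 s.
Passive exhalation: V(t)/V₀ = e^(−t/τ) = e^(−1.36/1.353) = 0.366.
Fraction exhaled = 1 − 0.366 = 0.634 → 63.4%.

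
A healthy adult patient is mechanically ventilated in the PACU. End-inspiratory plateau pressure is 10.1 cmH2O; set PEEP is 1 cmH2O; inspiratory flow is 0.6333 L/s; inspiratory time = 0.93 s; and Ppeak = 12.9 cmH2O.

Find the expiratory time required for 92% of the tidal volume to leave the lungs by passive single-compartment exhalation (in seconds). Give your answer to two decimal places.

Vt = flow × Ti = 0.6333 L/s × 0.93 s × 1000 mL/L = 588.97 mL.
R = (PIP − Pplat)/V̇ = (12.9 − 10.1) / 0.6333 = 2.8/0.6333 = 4.421 cmH2O·s/L.
C = Vt/(Pplat − PEEP) = 588.97 / (10.1 − 1) = 588.97/9.1 = 64.722 mL/cmH2O.
τ = R × C = 4.421 × 0.06472 L/cmH2O = 0.2861 s.
t = −τ·ln(1 − 0.92) = −0.2861·ln(0.08) = 0.7226 s.

0.72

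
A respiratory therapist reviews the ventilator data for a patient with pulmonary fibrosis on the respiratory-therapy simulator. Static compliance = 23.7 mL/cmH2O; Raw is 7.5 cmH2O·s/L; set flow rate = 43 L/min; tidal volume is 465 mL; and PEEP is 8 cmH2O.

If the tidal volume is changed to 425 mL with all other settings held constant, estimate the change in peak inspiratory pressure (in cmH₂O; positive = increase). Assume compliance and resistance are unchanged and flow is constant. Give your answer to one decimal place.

-1.7

PIP = Vt/C + R·V̇ + PEEP (constant-flow equation of motion).
Only the elastic term changes: ΔPIP = ΔVt / C = (425 − 465) / 23.7 = -1.688 cmH2O.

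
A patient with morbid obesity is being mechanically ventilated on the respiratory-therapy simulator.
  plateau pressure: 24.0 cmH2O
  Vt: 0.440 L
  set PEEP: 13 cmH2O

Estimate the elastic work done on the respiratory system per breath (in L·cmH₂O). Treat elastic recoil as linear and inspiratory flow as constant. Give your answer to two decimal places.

Elastic work ≈ ½ × (Pplat − PEEP) × Vt = 0.5 × (24.0 − 13) × 0.440 L = 0.5 × 11.0 × 0.440 = 2.42 L·cmH2O.

2.42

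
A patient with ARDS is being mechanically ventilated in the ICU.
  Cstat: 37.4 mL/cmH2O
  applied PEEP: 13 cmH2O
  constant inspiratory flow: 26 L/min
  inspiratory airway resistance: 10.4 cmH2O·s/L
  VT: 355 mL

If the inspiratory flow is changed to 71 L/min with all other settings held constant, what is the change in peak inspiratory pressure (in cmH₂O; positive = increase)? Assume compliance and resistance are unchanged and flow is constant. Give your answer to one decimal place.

Flow: 26 L/min ÷ 60 = 0.4333 L/s.
New flow: 71 L/min ÷ 60 = 1.1833 L/s.
PIP = Vt/C + R·V̇ + PEEP (constant-flow equation of motion).
Only the resistive term changes: ΔPIP = R × ΔV̇ = 10.4 × (1.1833 − 0.4333) = 10.4 × 0.75 = 7.8 cmH2O.

7.8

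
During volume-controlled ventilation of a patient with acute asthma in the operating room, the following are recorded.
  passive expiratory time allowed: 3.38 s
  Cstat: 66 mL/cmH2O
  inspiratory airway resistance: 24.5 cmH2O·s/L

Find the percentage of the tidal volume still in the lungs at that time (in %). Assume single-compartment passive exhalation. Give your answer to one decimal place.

τ = R × C = 24.5 × 66 mL/cmH2O = 24.5 × 0.066 L/cmH2O = 1.617 s.
Passive exhalation: V(t)/V₀ = e^(−t/τ) = e^(−3.38/1.617) = 0.1237.
Fraction remaining = 0.1237 → 12.37%.

12.4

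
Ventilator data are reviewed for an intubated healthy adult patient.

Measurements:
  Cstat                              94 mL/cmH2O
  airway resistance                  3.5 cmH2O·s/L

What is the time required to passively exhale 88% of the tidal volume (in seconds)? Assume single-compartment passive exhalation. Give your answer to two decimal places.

0.70

τ = R × C = 3.5 × 94 mL/cmH2O = 3.5 × 0.094 L/cmH2O = 0.329 s.
Exhaled fraction f = 1 − e^(−t/τ) → t = −τ·ln(1 − f) = −0.329·ln(0.12) = 0.6976 s.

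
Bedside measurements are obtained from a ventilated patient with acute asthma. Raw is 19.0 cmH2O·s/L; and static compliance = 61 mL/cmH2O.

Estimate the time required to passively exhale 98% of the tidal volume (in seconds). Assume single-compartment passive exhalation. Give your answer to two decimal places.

4.53

τ = R × C = 19.0 × 61 mL/cmH2O = 19.0 × 0.061 L/cmH2O = 1.159 s.
Exhaled fraction f = 1 − e^(−t/τ) → t = −τ·ln(1 − f) = −1.159·ln(0.02) = 4.534 s.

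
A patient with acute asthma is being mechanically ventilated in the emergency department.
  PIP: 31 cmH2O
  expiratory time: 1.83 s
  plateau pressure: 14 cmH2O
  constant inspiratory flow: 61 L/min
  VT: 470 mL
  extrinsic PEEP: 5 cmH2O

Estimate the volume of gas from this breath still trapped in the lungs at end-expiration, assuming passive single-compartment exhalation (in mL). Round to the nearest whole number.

58

Flow: 61 L/min ÷ 60 = 1.0167 L/s.
R = (PIP − Pplat)/V̇ = (31 − 14) / 1.0167 = 17.0/1.0167 = 16.721 cmH2O·s/L.
C = Vt/(Pplat − PEEP) = 470.0 / (14 − 5) = 470.0/9.0 = 52.222 mL/cmH2O.
τ = R × C = 16.721 × 0.05222 L/cmH2O = 0.8732 s.
Fraction remaining = e^(−Te/τ) = e^(−1.83/0.8732) = 0.123.
Trapped volume = 470.0 × 0.123 = 57.81 mL.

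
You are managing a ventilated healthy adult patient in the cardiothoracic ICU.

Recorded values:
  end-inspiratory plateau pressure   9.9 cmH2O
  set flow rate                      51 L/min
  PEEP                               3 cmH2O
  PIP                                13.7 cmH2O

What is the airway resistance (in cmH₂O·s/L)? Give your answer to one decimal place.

Flow: 51 L/min ÷ 60 = 0.85 L/s.
Raw = (PIP − Pplat) / flow = (13.7 − 9.9) / 0.85 = 3.8 / 0.85 = 4.471 cmH2O·s/L.

4.5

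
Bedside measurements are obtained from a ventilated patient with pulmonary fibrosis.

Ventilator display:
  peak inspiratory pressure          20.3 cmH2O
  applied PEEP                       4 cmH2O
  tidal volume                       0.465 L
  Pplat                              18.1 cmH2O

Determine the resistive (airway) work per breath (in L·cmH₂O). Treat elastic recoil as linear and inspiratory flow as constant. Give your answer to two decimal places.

With constant inspiratory flow the resistive pressure is constant at PIP − Pplat = 20.3 − 18.1 = 2.2 cmH2O, so resistive work = 2.2 × 0.465 = 1.023 L·cmH2O.

1.02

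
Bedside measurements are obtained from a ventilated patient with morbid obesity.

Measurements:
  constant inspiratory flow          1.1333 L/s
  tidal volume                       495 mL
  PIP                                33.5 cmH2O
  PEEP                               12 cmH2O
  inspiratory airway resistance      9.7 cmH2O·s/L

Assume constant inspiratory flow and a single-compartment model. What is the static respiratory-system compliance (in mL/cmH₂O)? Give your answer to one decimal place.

Equation of motion (constant flow): PIP = Vt/C + R·V̇ + PEEP.
Vt/C = PIP − R·V̇ − PEEP = 33.5 − 9.7×1.1333 − 12 = 33.5 − 10.993 − 12 = 10.507 cmH2O.
C = Vt / 10.507 = 495 / 10.507 = 47.111 mL/cmH2O.

47.1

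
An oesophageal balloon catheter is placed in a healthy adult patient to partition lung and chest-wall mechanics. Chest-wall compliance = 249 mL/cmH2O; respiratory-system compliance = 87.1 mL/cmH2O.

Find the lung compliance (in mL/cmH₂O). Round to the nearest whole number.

1/CL = 1/Crs − 1/Ccw.
1/CL = 1/87.1 − 1/249 = 0.007465.
CL = 133.96 mL/cmH2O.

134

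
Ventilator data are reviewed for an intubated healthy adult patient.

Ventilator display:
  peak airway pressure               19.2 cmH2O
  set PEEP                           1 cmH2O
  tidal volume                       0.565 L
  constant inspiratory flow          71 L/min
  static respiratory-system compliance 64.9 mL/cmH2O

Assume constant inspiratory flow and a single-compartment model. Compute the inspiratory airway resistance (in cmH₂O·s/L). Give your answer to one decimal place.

8.0

Flow: 71 L/min ÷ 60 = 1.1833 L/s.
Equation of motion (constant flow): PIP = Vt/C + R·V̇ + PEEP.
R·V̇ = PIP − Vt/C − PEEP = 19.2 − 565/64.9 − 1 = 19.2 − 8.706 − 1 = 9.494 cmH2O.
R = 9.494 / 1.1833 = 8.023 cmH2O·s/L.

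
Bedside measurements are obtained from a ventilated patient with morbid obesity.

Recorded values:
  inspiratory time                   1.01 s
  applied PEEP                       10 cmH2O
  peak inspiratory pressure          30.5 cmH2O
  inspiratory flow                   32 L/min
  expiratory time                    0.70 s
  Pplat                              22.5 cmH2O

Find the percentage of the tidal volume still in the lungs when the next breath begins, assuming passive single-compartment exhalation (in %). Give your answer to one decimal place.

33.9

Flow: 32 L/min ÷ 60 = 0.5333 L/s.
Vt = flow × Ti = 0.5333 L/s × 1.01 s × 1000 mL/L = 538.63 mL.
R = (PIP − Pplat)/V̇ = (30.5 − 22.5) / 0.5333 = 8.0/0.5333 = 15.001 cmH2O·s/L.
C = Vt/(Pplat − PEEP) = 538.63 / (22.5 − 10) = 538.63/12.5 = 43.09 mL/cmH2O.
τ = R × C = 15.001 × 0.04309 L/cmH2O = 0.6464 s.
Fraction remaining at end-expiration = e^(−Te/τ) = e^(−0.70/0.6464) = 0.3386 → 33.86%.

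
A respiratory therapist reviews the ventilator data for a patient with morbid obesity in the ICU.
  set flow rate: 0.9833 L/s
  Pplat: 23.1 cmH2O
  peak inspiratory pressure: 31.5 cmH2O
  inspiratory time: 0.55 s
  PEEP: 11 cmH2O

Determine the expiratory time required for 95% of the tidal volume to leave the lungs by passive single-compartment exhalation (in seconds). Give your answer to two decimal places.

Vt = flow × Ti = 0.9833 L/s × 0.55 s × 1000 mL/L = 540.82 mL.
R = (PIP − Pplat)/V̇ = (31.5 − 23.1) / 0.9833 = 8.4/0.9833 = 8.543 cmH2O·s/L.
C = Vt/(Pplat − PEEP) = 540.82 / (23.1 − 11) = 540.82/12.1 = 44.696 mL/cmH2O.
τ = R × C = 8.543 × 0.0447 L/cmH2O = 0.3819 s.
t = −τ·ln(1 − 0.95) = −0.3819·ln(0.05) = 1.144 s.

1.14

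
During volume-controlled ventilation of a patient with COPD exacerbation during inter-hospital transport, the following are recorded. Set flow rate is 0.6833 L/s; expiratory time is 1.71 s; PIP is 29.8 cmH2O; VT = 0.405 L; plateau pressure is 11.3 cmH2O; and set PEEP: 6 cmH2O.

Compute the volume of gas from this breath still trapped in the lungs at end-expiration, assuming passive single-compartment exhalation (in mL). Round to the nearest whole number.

R = (PIP − Pplat)/V̇ = (29.8 − 11.3) / 0.6833 = 18.5/0.6833 = 27.074 cmH2O·s/L.
C = Vt/(Pplat − PEEP) = 405.0 / (11.3 − 6) = 405.0/5.3 = 76.415 mL/cmH2O.
τ = R × C = 27.074 × 0.07642 L/cmH2O = 2.069 s.
Fraction remaining = e^(−Te/τ) = e^(−1.71/2.069) = 0.4376.
Trapped volume = 405.0 × 0.4376 = 177.23 mL.

177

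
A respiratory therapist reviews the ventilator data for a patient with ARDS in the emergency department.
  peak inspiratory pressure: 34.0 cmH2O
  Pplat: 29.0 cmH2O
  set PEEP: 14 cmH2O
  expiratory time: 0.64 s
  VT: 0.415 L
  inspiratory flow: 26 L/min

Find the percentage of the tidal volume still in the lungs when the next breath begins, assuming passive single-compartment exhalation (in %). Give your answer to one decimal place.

13.5

Flow: 26 L/min ÷ 60 = 0.4333 L/s.
R = (PIP − Pplat)/V̇ = (34.0 − 29.0) / 0.4333 = 5.0/0.4333 = 11.539 cmH2O·s/L.
C = Vt/(Pplat − PEEP) = 415.0 / (29.0 − 14) = 415.0/15.0 = 27.667 mL/cmH2O.
τ = R × C = 11.539 × 0.02767 L/cmH2O = 0.3193 s.
Fraction remaining at end-expiration = e^(−Te/τ) = e^(−0.64/0.3193) = 0.1347 → 13.47%.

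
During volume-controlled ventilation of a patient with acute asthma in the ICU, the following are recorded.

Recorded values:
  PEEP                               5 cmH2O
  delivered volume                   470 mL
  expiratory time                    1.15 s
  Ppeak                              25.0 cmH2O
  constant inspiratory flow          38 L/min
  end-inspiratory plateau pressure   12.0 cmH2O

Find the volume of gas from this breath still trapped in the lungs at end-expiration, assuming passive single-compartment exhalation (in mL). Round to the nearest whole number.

204

Flow: 38 L/min ÷ 60 = 0.6333 L/s.
R = (PIP − Pplat)/V̇ = (25.0 − 12.0) / 0.6333 = 13.0/0.6333 = 20.527 cmH2O·s/L.
C = Vt/(Pplat − PEEP) = 470.0 / (12.0 − 5) = 470.0/7.0 = 67.143 mL/cmH2O.
τ = R × C = 20.527 × 0.06714 L/cmH2O = 1.378 s.
Fraction remaining = e^(−Te/τ) = e^(−1.15/1.378) = 0.4341.
Trapped volume = 470.0 × 0.4341 = 204.03 mL.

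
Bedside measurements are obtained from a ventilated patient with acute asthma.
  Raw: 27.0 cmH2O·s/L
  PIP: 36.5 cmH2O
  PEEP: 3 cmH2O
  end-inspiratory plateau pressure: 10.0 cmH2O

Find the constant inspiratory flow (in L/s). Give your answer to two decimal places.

0.98

flow = (PIP − Pplat) / Raw = 26.5 / 27.0 = 0.9815 L/s.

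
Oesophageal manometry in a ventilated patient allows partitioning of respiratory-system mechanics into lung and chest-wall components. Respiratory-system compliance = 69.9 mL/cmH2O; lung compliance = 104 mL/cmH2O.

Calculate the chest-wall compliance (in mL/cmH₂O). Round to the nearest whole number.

1/Ccw = 1/Crs − 1/CL.
1/Ccw = 1/69.9 − 1/104 = 0.004691.
Ccw = 213.17 mL/cmH2O.

213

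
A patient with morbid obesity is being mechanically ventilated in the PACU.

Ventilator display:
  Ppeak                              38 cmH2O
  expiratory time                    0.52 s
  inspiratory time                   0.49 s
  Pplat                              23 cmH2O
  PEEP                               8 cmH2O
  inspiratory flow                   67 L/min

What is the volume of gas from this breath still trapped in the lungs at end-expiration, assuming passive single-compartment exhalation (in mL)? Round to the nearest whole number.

Flow: 67 L/min ÷ 60 = 1.1167 L/s.
Vt = flow × Ti = 1.1167 L/s × 0.49 s × 1000 mL/L = 547.18 mL.
R = (PIP − Pplat)/V̇ = (38 − 23) / 1.1167 = 15.0/1.1167 = 13.432 cmH2O·s/L.
C = Vt/(Pplat − PEEP) = 547.18 / (23 − 8) = 547.18/15.0 = 36.479 mL/cmH2O.
τ = R × C = 13.432 × 0.03648 L/cmH2O = 0.49 s.
Fraction remaining = e^(−Te/τ) = e^(−0.52/0.49) = 0.346.
Trapped volume = 547.18 × 0.346 = 189.32 mL.

189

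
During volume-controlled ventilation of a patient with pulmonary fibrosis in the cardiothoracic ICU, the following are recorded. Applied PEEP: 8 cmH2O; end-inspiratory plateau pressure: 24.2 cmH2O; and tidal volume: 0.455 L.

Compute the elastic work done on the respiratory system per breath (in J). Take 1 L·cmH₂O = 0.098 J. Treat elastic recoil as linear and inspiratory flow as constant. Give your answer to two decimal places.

Elastic work ≈ ½ × (Pplat − PEEP) × Vt = 0.5 × (24.2 − 8) × 0.455 L = 0.5 × 16.2 × 0.455 = 3.686 L·cmH2O.
× 0.098 J/(L·cmH2O) → 0.3612 J.

0.36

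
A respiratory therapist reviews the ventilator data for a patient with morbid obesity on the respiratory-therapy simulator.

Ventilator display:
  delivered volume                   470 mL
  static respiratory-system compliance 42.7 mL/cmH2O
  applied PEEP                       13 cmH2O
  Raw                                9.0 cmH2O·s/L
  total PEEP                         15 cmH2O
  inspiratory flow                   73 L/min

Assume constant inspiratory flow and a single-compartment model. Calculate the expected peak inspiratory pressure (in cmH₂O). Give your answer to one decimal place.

Flow: 73 L/min ÷ 60 = 1.2167 L/s.
Total PEEP = 15 cmH2O (set 13 + intrinsic 2); this is the baseline alveolar pressure.
Equation of motion (constant flow): PIP = Vt/C + R·V̇ + PEEP.
PIP = 470/42.7 + 9.0×1.2167 + 15 = 11.007 + 10.95 + 15 = 36.957 cmH2O.

37.0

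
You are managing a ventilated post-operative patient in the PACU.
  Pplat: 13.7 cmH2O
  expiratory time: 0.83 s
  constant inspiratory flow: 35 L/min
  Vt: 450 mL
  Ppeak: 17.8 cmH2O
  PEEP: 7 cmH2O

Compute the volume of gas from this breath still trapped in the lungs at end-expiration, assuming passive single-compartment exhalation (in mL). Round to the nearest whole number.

78

Flow: 35 L/min ÷ 60 = 0.5833 L/s.
R = (PIP − Pplat)/V̇ = (17.8 − 13.7) / 0.5833 = 4.1/0.5833 = 7.029 cmH2O·s/L.
C = Vt/(Pplat − PEEP) = 450.0 / (13.7 − 7) = 450.0/6.7 = 67.164 mL/cmH2O.
τ = R × C = 7.029 × 0.06716 L/cmH2O = 0.4721 s.
Fraction remaining = e^(−Te/τ) = e^(−0.83/0.4721) = 0.1724.
Trapped volume = 450.0 × 0.1724 = 77.58 mL.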